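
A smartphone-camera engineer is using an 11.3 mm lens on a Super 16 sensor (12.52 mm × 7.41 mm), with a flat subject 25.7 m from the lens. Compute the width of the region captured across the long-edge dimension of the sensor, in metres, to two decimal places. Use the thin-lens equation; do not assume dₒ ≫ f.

dₒ: 25.7 m = 25700 mm.
Similar triangles through the lens centre give W/dₒ = w/dᵢ; with 1/f = 1/dₒ + 1/dᵢ this gives W = w·(dₒ − f)/f.
W = 12.52 mm × (25700 − 11.3) / 11.3 = 12.52 × 2273.3363 ≈ 28462.170 mm = 28.4622 m.

28.46 m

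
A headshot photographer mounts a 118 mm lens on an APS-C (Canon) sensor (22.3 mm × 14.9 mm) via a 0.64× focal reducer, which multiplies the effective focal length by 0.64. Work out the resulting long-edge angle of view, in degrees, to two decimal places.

16.80°

Effective focal length f = 118 × 0.64 = 75.52 mm.
α = 2·arctan(22.3 / (2 × 75.52)) = 2·arctan(0.14764) ≈ 16.7973°.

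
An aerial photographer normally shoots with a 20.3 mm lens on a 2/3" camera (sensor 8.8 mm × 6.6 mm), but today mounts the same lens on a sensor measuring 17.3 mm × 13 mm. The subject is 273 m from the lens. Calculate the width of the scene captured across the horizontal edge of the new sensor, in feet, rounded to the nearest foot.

The focal length stays 20.3 mm; the relevant sensor dimension is now w = 17.3 mm. Object distance dₒ = 273 m = 273000 mm.
Thin-lens field width W = w·(dₒ − f)/f = 17.3 × (273000 − 20.3)/20.3 ≈ 232637.872 mm = 232637.872/304.8 ft = 763.248 ft.

763 ft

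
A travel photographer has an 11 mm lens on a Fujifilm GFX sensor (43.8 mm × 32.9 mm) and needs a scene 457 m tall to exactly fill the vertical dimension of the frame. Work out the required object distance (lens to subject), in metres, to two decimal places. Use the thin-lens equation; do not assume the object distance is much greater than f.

W: 457 m = 457000 mm.
Magnification m = h/W = dᵢ/dₒ; combined with 1/f = 1/dₒ + 1/dᵢ this gives dₒ = f·(1 + W/h).
dₒ = 11 mm × (1 + 457000/32.9) = 11 × 13891.5775 ≈ 152807.353 mm = 152.807 m.

152.81 m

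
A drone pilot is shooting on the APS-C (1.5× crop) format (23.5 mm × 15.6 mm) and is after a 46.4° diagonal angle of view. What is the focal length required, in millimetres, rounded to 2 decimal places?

32.91 mm

Sensor diagonal = √(23.5² + 15.6²) = √795.6100 ≈ 28.2066 mm.
From α = 2·arctan(d/2f) we get f = d / (2·tan(α/2)).
With d = 28.2066 mm and α/2 = 23.2°, tan(α/2) ≈ 0.42860, so f ≈ 28.2066 / 0.85720 ≈ 32.9054 mm.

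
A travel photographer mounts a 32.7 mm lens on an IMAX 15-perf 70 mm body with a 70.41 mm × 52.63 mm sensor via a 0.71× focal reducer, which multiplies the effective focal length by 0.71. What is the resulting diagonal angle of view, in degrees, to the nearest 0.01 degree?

124.31°

Effective focal length f = 32.7 × 0.71 = 23.217 mm.
Sensor diagonal = √(70.41² + 52.63²) = √7727.4850 ≈ 87.9061 mm.
α = 2·arctan(87.906 / (2 × 23.217)) = 2·arctan(1.89314) ≈ 124.3119°.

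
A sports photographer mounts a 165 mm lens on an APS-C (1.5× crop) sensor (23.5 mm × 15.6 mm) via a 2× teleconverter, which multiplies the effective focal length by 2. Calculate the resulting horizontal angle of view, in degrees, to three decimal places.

Effective focal length f = 165 × 2 = 330 mm.
α = 2·arctan(23.5 / (2 × 330)) = 2·arctan(0.03561) ≈ 4.0784°.

4.078°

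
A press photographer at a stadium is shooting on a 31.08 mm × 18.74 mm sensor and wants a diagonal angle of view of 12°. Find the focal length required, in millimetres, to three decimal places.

Sensor diagonal = √(31.08² + 18.74²) = √1317.1540 ≈ 36.2926 mm.
From α = 2·arctan(d/2f) we get f = d / (2·tan(α/2)).
With d = 36.2926 mm and α/2 = 6°, tan(α/2) ≈ 0.10510, so f ≈ 36.2926 / 0.21021 ≈ 172.6506 mm.

172.651 mm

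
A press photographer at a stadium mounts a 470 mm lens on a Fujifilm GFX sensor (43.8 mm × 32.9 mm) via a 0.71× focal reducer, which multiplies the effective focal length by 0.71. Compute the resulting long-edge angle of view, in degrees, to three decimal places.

7.510°

Effective focal length f = 470 × 0.71 = 333.7 mm.
α = 2·arctan(43.8 / (2 × 333.7)) = 2·arctan(0.06563) ≈ 7.5096°.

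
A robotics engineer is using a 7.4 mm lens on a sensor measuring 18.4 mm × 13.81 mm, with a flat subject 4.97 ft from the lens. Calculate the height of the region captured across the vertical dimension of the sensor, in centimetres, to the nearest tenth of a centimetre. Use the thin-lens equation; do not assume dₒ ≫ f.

281.3 cm

dₒ: 4.97 ft × 304.8 mm/ft = 1514.86 mm.
Similar triangles through the lens centre give W/dₒ = h/dᵢ; with 1/f = 1/dₒ + 1/dᵢ this gives W = h·(dₒ − f)/f.
W = 13.81 mm × (1514.86 − 7.4) / 7.4 = 13.81 × 203.7103 ≈ 2813.239 mm = 281.324 cm.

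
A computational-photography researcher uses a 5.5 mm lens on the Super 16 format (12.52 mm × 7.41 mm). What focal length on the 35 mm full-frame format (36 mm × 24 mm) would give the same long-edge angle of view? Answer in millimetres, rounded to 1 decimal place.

Equal angle of view means equal width/f ratio, so f₂ = f₁ · (width₂/width₁) = 5.5 × 36/12.52.
f₂ = 5.5 × 2.87540 ≈ 15.815 mm.

15.8 mm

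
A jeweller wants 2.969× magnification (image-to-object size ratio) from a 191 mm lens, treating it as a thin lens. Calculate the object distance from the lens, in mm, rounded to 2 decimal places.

255.33 mm

With m = dᵢ/dₒ and 1/f = 1/dₒ + 1/dᵢ, substituting dᵢ = m·dₒ gives 1/f = (1 + 1/m)/dₒ, hence dₒ = f·(1 + 1/m).
dₒ = 191 × (1 + 1/2.969) = 191 × 1.33681 ≈ 255.331 mm.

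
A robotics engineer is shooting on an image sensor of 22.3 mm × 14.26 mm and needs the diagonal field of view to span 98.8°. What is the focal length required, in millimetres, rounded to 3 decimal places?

Sensor diagonal = √(22.3² + 14.26²) = √700.6376 ≈ 26.4696 mm.
From α = 2·arctan(d/2f) we get f = d / (2·tan(α/2)).
With d = 26.4696 mm and α/2 = 49.4°, tan(α/2) ≈ 1.16672, so f ≈ 26.4696 / 2.33344 ≈ 11.3436 mm.

11.344 mm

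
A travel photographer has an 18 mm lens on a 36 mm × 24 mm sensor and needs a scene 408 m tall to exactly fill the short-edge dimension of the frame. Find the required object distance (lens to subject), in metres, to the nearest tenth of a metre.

306.0 m

W: 408 m = 408000 mm.
Magnification m = h/W = dᵢ/dₒ; combined with 1/f = 1/dₒ + 1/dᵢ this gives dₒ = f·(1 + W/h).
dₒ = 18 mm × (1 + 408000/24) = 18 × 17001.0000 ≈ 306018.000 mm = 306.018 m.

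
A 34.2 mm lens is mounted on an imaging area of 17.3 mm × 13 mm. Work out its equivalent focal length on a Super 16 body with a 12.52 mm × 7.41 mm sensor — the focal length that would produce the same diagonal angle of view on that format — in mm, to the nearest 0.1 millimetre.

Sensor diagonal = √(17.3² + 13²) = √468.2900 ≈ 21.6400 mm.
Sensor diagonal = √(12.52² + 7.41²) = √211.6585 ≈ 14.5485 mm.
Equal angle of view means equal diagonal/f ratio, so f₂ = f₁ · (diagonal₂/diagonal₁) = 34.2 × 14.5485/21.6400.
f₂ = 34.2 × 0.67230 ≈ 22.993 mm.

23.0 mm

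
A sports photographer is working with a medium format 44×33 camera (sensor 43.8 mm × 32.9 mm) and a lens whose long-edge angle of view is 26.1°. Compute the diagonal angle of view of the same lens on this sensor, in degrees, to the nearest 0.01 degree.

32.33°

From the long-edge AOV: f = 43.8 / (2·tan(13.05°)) = 43.8 / 0.46358 ≈ 94.4831 mm.
Sensor diagonal = √(43.8² + 32.9²) = √3000.8500 ≈ 54.7800 mm.
Diagonal AOV = 2·arctan(54.7800 / (2 × 94.4831)) = 2·arctan(0.28989) ≈ 32.3330°.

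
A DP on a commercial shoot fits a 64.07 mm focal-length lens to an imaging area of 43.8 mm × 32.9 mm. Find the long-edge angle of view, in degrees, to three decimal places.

Angle of view α = 2·arctan(w/2f) with w = 43.8 mm and f = 64.07 mm.
w/2f = 0.34181; arctan(0.34181) ≈ 18.8711°, so α ≈ 37.7423°.

37.742°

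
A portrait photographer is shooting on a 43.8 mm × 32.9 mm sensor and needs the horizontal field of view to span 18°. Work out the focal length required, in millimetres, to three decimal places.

From α = 2·arctan(w/2f) we get f = w / (2·tan(α/2)).
With w = 43.8 mm and α/2 = 9°, tan(α/2) ≈ 0.15838, so f ≈ 43.8 / 0.31677 ≈ 138.2712 mm.

138.271 mm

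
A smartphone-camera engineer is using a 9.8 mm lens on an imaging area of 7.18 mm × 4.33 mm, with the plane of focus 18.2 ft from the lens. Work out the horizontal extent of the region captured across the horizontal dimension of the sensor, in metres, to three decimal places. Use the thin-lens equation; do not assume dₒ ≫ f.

dₒ: 18.2 ft × 304.8 mm/ft = 5547.36 mm.
Similar triangles through the lens centre give W/dₒ = w/dᵢ; with 1/f = 1/dₒ + 1/dᵢ this gives W = w·(dₒ − f)/f.
W = 7.18 mm × (5547.36 − 9.8) / 9.8 = 7.18 × 565.0571 ≈ 4057.110 mm = 4.05711 m.

4.057 m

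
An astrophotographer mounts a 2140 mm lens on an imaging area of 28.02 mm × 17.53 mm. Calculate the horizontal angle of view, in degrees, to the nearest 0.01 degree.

Angle of view α = 2·arctan(w/2f) with w = 28.02 mm and f = 2140 mm.
w/2f = 0.00655; arctan(0.00655) ≈ 0.3751°, so α ≈ 0.7502°.

0.75°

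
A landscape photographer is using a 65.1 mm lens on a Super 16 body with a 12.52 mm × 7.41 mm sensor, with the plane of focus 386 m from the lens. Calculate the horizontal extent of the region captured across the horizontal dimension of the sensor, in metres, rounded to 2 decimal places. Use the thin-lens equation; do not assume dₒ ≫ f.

74.22 m

dₒ: 386 m = 386000 mm.
Similar triangles through the lens centre give W/dₒ = w/dᵢ; with 1/f = 1/dₒ + 1/dᵢ this gives W = w·(dₒ − f)/f.
W = 12.52 mm × (386000 − 65.1) / 65.1 = 12.52 × 5928.3395 ≈ 74222.810 mm = 74.2228 m.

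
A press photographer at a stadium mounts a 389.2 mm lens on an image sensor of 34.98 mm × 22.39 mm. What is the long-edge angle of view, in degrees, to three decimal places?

Angle of view α = 2·arctan(w/2f) with w = 34.98 mm and f = 389.2 mm.
w/2f = 0.04494; arctan(0.04494) ≈ 2.5730°, so α ≈ 5.1461°.

5.146°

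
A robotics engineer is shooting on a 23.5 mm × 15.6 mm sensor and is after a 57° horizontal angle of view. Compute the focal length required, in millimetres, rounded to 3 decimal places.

21.641 mm

From α = 2·arctan(w/2f) we get f = w / (2·tan(α/2)).
With w = 23.5 mm and α/2 = 28.5°, tan(α/2) ≈ 0.54296, so f ≈ 23.5 / 1.08591 ≈ 21.6408 mm.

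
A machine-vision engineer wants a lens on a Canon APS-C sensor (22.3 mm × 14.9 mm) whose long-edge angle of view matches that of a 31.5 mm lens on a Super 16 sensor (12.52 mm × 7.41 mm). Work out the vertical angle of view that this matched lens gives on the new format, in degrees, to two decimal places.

15.13°

Equal long-edge AOV ⇒ f₂ = f₁ · 22.3/12.52 = 31.5 × 1.78115 ≈ 56.1062 mm.
Vertical AOV on the new format = 2·arctan(14.9 / (2 × 56.1062)) = 2·arctan(0.13278) ≈ 15.1274°.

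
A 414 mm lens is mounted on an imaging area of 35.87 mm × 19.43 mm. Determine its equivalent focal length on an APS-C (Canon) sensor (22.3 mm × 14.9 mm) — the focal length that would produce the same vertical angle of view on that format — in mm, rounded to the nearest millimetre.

317 mm

Equal angle of view means equal height/f ratio, so f₂ = f₁ · (height₂/height₁) = 414 × 14.9/19.43.
f₂ = 414 × 0.76686 ≈ 317.478 mm.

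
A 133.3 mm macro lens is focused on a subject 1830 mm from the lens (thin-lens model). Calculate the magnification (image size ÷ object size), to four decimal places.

Thin lens: 1/f = 1/dₒ + 1/dᵢ → 1/dᵢ = 1/133.3 − 1/1830 = 0.0069554 mm⁻¹, so dᵢ ≈ 143.7726 mm.
Magnification m = dᵢ/dₒ = 143.7726/1830 ≈ 0.07856.

0.0786×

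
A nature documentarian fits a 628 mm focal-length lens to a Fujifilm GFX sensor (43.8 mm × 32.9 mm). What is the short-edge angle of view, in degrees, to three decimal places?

Angle of view α = 2·arctan(h/2f) with h = 32.9 mm and f = 628 mm.
h/2f = 0.02619; arctan(0.02619) ≈ 1.5005°, so α ≈ 3.0010°.

3.001°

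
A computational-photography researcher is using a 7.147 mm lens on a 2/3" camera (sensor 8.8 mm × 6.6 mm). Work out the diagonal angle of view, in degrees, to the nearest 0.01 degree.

Sensor diagonal = √(8.8² + 6.6²) = √121.0000 ≈ 11.0000 mm.
Angle of view α = 2·arctan(d/2f) with d = 11.0000 mm and f = 7.147 mm.
d/2f = 0.76955; arctan(0.76955) ≈ 37.5802°, so α ≈ 75.1604°.

75.16°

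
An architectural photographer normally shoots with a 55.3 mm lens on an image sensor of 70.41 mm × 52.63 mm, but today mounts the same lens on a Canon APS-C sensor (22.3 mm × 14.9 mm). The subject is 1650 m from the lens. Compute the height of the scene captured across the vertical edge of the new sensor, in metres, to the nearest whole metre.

The focal length stays 55.3 mm; the relevant sensor dimension is now h = 14.9 mm. Object distance dₒ = 1650 m = 1.65e+06 mm.
Thin-lens field height W = h·(dₒ − f)/f = 14.9 × (1.65e+06 − 55.3)/55.3 ≈ 444560.145 mm = 444.56 m.

445 m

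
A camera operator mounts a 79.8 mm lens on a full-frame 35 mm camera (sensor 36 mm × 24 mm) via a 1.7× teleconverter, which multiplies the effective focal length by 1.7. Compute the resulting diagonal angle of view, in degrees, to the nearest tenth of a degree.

18.1°

Effective focal length f = 79.8 × 1.7 = 135.66 mm.
Sensor diagonal = √(36² + 24²) = √1872.0000 ≈ 43.2666 mm.
α = 2·arctan(43.267 / (2 × 135.66)) = 2·arctan(0.15947) ≈ 18.1210°.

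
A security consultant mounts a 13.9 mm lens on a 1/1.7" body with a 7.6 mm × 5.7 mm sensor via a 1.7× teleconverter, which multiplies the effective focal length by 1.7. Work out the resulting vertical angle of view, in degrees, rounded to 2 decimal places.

13.75°

Effective focal length f = 13.9 × 1.7 = 23.63 mm.
α = 2·arctan(5.7 / (2 × 23.63)) = 2·arctan(0.12061) ≈ 13.7544°.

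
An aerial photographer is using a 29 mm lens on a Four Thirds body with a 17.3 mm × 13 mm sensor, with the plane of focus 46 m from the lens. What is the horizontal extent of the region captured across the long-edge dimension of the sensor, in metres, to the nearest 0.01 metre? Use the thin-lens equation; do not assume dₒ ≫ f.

27.42 m

dₒ: 46 m = 46000 mm.
Similar triangles through the lens centre give W/dₒ = w/dᵢ; with 1/f = 1/dₒ + 1/dᵢ this gives W = w·(dₒ − f)/f.
W = 17.3 mm × (46000 − 29) / 29 = 17.3 × 1585.2069 ≈ 27424.079 mm = 27.4241 m.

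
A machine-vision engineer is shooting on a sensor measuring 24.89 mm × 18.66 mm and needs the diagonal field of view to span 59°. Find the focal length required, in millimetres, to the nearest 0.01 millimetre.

Sensor diagonal = √(24.89² + 18.66²) = √967.7077 ≈ 31.1080 mm.
From α = 2·arctan(d/2f) we get f = d / (2·tan(α/2)).
With d = 31.1080 mm and α/2 = 29.5°, tan(α/2) ≈ 0.56577, so f ≈ 31.1080 / 1.13155 ≈ 27.4916 mm.

27.49 mm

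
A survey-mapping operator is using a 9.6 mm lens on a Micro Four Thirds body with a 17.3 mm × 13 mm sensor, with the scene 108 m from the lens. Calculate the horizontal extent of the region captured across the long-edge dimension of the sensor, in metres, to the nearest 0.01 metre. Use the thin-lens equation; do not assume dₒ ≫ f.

dₒ: 108 m = 108000 mm.
Similar triangles through the lens centre give W/dₒ = w/dᵢ; with 1/f = 1/dₒ + 1/dᵢ this gives W = w·(dₒ − f)/f.
W = 17.3 mm × (108000 − 9.6) / 9.6 = 17.3 × 11249.0000 ≈ 194607.700 mm = 194.608 m.

194.61 m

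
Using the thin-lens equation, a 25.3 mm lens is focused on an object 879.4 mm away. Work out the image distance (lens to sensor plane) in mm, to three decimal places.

1/dᵢ = 1/f − 1/dₒ = 1/25.3 − 1/879.4 = 0.0383886 mm⁻¹.
dᵢ = 1/0.0383886 ≈ 26.0494 mm.

26.049 mm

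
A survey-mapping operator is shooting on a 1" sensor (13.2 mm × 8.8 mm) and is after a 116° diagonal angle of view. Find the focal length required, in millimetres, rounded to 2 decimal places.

4.96 mm

Sensor diagonal = √(13.2² + 8.8²) = √251.6800 ≈ 15.8644 mm.
From α = 2·arctan(d/2f) we get f = d / (2·tan(α/2)).
With d = 15.8644 mm and α/2 = 58°, tan(α/2) ≈ 1.60033, so f ≈ 15.8644 / 3.20067 ≈ 4.9566 mm.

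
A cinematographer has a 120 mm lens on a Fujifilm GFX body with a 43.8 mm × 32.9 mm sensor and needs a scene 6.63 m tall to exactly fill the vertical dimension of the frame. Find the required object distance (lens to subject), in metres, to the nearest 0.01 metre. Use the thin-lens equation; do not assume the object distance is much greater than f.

24.30 m

W: 6.63 m = 6630 mm.
Magnification m = h/W = dᵢ/dₒ; combined with 1/f = 1/dₒ + 1/dᵢ this gives dₒ = f·(1 + W/h).
dₒ = 120 mm × (1 + 6630/32.9) = 120 × 202.5198 ≈ 24302.371 mm = 24.3024 m.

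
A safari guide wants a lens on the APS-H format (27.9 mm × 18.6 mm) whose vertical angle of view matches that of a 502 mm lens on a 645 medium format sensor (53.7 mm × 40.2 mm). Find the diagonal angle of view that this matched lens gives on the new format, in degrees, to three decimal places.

8.257°

Equal vertical AOV ⇒ f₂ = f₁ · 18.6/40.2 = 502 × 0.46269 ≈ 232.2687 mm.
Sensor diagonal = √(27.9² + 18.6²) = √1124.3700 ≈ 33.5316 mm.
Diagonal AOV on the new format = 2·arctan(33.5316 / (2 × 232.2687)) = 2·arctan(0.07218) ≈ 8.2572°.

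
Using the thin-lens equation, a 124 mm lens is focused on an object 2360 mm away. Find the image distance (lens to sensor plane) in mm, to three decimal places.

130.877 mm

1/dᵢ = 1/f − 1/dₒ = 1/124 − 1/2360 = 0.0076408 mm⁻¹.
dᵢ = 1/0.0076408 ≈ 130.8766 mm.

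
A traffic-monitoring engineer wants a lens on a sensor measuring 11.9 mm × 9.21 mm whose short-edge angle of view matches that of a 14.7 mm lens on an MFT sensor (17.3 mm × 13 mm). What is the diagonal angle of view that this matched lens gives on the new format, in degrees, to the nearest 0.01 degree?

Equal short-edge AOV ⇒ f₂ = f₁ · 9.21/13 = 14.7 × 0.70846 ≈ 10.4144 mm.
Sensor diagonal = √(11.9² + 9.21²) = √226.4341 ≈ 15.0477 mm.
Diagonal AOV on the new format = 2·arctan(15.0477 / (2 × 10.4144)) = 2·arctan(0.72245) ≈ 71.6924°.

71.69°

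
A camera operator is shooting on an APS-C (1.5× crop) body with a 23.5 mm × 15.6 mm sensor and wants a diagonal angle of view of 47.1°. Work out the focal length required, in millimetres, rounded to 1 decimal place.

Sensor diagonal = √(23.5² + 15.6²) = √795.6100 ≈ 28.2066 mm.
From α = 2·arctan(d/2f) we get f = d / (2·tan(α/2)).
With d = 28.2066 mm and α/2 = 23.55°, tan(α/2) ≈ 0.43585, so f ≈ 28.2066 / 0.87170 ≈ 32.3581 mm.

32.4 mm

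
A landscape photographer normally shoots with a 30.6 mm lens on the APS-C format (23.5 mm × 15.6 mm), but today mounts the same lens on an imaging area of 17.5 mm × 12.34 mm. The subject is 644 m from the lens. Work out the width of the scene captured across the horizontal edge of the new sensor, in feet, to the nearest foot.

1208 ft

The focal length stays 30.6 mm; the relevant sensor dimension is now w = 17.5 mm. Object distance dₒ = 644 m = 644000 mm.
Thin-lens field width W = w·(dₒ − f)/f = 17.5 × (644000 − 30.6)/30.6 ≈ 368283.154 mm = 368283.154/304.8 ft = 1208.28 ft.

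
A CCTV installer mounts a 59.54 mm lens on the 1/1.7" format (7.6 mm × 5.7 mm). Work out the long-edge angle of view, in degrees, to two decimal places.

Angle of view α = 2·arctan(w/2f) with w = 7.6 mm and f = 59.54 mm.
w/2f = 0.06382; arctan(0.06382) ≈ 3.6518°, so α ≈ 7.3036°.

7.30°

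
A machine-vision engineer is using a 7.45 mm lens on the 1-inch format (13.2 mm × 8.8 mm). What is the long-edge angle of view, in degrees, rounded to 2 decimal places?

Angle of view α = 2·arctan(w/2f) with w = 13.2 mm and f = 7.45 mm.
w/2f = 0.88591; arctan(0.88591) ≈ 41.5379°, so α ≈ 83.0759°.

83.08°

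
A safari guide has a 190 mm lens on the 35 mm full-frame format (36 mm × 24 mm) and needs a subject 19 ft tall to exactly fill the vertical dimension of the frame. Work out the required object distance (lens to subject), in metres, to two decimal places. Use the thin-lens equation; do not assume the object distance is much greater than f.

W: 19 ft × 304.8 mm/ft = 5791.20 mm.
Magnification m = h/W = dᵢ/dₒ; combined with 1/f = 1/dₒ + 1/dᵢ this gives dₒ = f·(1 + W/h).
dₒ = 190 mm × (1 + 5791.2/24) = 190 × 242.3000 ≈ 46036.999 mm = 46.037 m.

46.04 m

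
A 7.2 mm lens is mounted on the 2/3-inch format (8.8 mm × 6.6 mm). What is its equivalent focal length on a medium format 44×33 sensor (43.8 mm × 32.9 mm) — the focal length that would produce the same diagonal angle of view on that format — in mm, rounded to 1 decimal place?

35.9 mm

Sensor diagonal = √(8.8² + 6.6²) = √121.0000 ≈ 11.0000 mm.
Sensor diagonal = √(43.8² + 32.9²) = √3000.8500 ≈ 54.7800 mm.
Equal angle of view means equal diagonal/f ratio, so f₂ = f₁ · (diagonal₂/diagonal₁) = 7.2 × 54.7800/11.0000.
f₂ = 7.2 × 4.98000 ≈ 35.856 mm.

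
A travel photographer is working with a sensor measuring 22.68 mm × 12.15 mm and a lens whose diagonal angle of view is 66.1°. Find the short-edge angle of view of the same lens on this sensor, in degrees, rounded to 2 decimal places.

34.16°

Sensor diagonal = √(22.68² + 12.15²) = √662.0049 ≈ 25.7295 mm.
From the diagonal AOV: f = 25.7295 / (2·tan(33.05°)) = 25.7295 / 1.30130 ≈ 19.7721 mm.
Short-edge AOV = 2·arctan(12.15 / (2 × 19.7721)) = 2·arctan(0.30725) ≈ 34.1592°.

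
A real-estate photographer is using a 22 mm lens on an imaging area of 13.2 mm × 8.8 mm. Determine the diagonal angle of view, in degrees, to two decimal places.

39.65°

Sensor diagonal = √(13.2² + 8.8²) = √251.6800 ≈ 15.8644 mm.
Angle of view α = 2·arctan(d/2f) with d = 15.8644 mm and f = 22 mm.
d/2f = 0.36056; arctan(0.36056) ≈ 19.8270°, so α ≈ 39.6541°.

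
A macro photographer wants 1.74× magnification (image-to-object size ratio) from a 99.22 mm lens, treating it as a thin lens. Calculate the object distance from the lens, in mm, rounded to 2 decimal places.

With m = dᵢ/dₒ and 1/f = 1/dₒ + 1/dᵢ, substituting dᵢ = m·dₒ gives 1/f = (1 + 1/m)/dₒ, hence dₒ = f·(1 + 1/m).
dₒ = 99.22 × (1 + 1/1.74) = 99.22 × 1.57471 ≈ 156.243 mm.

156.24 mm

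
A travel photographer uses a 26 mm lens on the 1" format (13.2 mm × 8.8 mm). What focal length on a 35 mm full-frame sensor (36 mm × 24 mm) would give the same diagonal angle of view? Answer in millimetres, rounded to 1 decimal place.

70.9 mm

Sensor diagonal = √(13.2² + 8.8²) = √251.6800 ≈ 15.8644 mm.
Sensor diagonal = √(36² + 24²) = √1872.0000 ≈ 43.2666 mm.
Equal angle of view means equal diagonal/f ratio, so f₂ = f₁ · (diagonal₂/diagonal₁) = 26 × 43.2666/15.8644.
f₂ = 26 × 2.72727 ≈ 70.909 mm.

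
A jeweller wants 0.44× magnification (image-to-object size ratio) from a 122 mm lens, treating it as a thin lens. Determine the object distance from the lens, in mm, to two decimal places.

399.27 mm

With m = dᵢ/dₒ and 1/f = 1/dₒ + 1/dᵢ, substituting dᵢ = m·dₒ gives 1/f = (1 + 1/m)/dₒ, hence dₒ = f·(1 + 1/m).
dₒ = 122 × (1 + 1/0.44) = 122 × 3.27273 ≈ 399.273 mm.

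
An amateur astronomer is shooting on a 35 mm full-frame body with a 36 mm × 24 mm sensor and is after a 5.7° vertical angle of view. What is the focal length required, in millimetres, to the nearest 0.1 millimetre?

From α = 2·arctan(h/2f) we get f = h / (2·tan(α/2)).
With h = 24 mm and α/2 = 2.85°, tan(α/2) ≈ 0.04978, so f ≈ 24 / 0.09957 ≈ 241.0464 mm.

241.0 mm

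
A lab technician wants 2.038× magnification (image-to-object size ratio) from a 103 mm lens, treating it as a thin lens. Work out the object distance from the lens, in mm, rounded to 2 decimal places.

153.54 mm

With m = dᵢ/dₒ and 1/f = 1/dₒ + 1/dᵢ, substituting dᵢ = m·dₒ gives 1/f = (1 + 1/m)/dₒ, hence dₒ = f·(1 + 1/m).
dₒ = 103 × (1 + 1/2.038) = 103 × 1.49068 ≈ 153.540 mm.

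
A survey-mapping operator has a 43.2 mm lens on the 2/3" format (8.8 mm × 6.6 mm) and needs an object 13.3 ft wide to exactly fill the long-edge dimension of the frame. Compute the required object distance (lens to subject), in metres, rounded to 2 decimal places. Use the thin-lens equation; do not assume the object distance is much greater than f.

19.94 m

W: 13.3 ft × 304.8 mm/ft = 4053.84 mm.
Magnification m = w/W = dᵢ/dₒ; combined with 1/f = 1/dₒ + 1/dᵢ this gives dₒ = f·(1 + W/w).
dₒ = 43.2 mm × (1 + 4053.84/8.8) = 43.2 × 461.6636 ≈ 19943.868 mm = 19.9439 m.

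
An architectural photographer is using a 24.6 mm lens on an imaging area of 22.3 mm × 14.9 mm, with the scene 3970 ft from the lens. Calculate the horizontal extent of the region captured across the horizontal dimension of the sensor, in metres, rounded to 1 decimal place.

dₒ: 3970 ft × 304.8 mm/ft = 1210055.96 mm.
Similar triangles through the lens centre give W/dₒ = w/dᵢ; with 1/f = 1/dₒ + 1/dᵢ this gives W = w·(dₒ − f)/f.
W = 22.3 mm × (1.21006e+06 − 24.6) / 24.6 = 22.3 × 49188.2667 ≈ 1096898.348 mm = 1096.9 m.

1096.9 m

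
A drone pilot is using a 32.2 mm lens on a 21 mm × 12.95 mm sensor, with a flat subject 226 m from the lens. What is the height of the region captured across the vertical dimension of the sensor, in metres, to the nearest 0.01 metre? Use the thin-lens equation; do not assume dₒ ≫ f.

90.88 m

dₒ: 226 m = 226000 mm.
Similar triangles through the lens centre give W/dₒ = h/dᵢ; with 1/f = 1/dₒ + 1/dᵢ this gives W = h·(dₒ − f)/f.
W = 12.95 mm × (226000 − 32.2) / 32.2 = 12.95 × 7017.6335 ≈ 90878.354 mm = 90.8784 m.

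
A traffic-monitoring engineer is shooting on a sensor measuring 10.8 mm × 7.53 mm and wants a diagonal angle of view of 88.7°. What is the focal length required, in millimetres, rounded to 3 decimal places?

Sensor diagonal = √(10.8² + 7.53²) = √173.3409 ≈ 13.1659 mm.
From α = 2·arctan(d/2f) we get f = d / (2·tan(α/2)).
With d = 13.1659 mm and α/2 = 44.35°, tan(α/2) ≈ 0.97756, so f ≈ 13.1659 / 1.95513 ≈ 6.7340 mm.

6.734 mm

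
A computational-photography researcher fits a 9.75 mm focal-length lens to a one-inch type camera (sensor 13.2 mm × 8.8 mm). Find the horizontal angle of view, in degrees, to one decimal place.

68.2°

Angle of view α = 2·arctan(w/2f) with w = 13.2 mm and f = 9.75 mm.
w/2f = 0.67692; arctan(0.67692) ≈ 34.0950°, so α ≈ 68.1900°.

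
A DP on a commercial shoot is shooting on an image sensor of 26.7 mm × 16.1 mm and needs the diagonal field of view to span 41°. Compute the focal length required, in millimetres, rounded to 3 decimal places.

41.695 mm

Sensor diagonal = √(26.7² + 16.1²) = √972.1000 ≈ 31.1785 mm.
From α = 2·arctan(d/2f) we get f = d / (2·tan(α/2)).
With d = 31.1785 mm and α/2 = 20.5°, tan(α/2) ≈ 0.37388, so f ≈ 31.1785 / 0.74777 ≈ 41.6954 mm.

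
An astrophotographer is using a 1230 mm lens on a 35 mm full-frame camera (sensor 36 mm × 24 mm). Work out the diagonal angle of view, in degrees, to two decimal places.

2.02°

Sensor diagonal = √(36² + 24²) = √1872.0000 ≈ 43.2666 mm.
Angle of view α = 2·arctan(d/2f) with d = 43.2666 mm and f = 1230 mm.
d/2f = 0.01759; arctan(0.01759) ≈ 1.0076°, so α ≈ 2.0152°.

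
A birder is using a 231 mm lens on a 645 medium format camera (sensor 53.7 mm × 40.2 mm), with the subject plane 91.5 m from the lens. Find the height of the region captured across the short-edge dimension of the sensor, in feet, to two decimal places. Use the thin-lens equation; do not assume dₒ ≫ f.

dₒ: 91.5 m = 91500 mm.
Similar triangles through the lens centre give W/dₒ = h/dᵢ; with 1/f = 1/dₒ + 1/dᵢ this gives W = h·(dₒ − f)/f.
W = 40.2 mm × (91500 − 231) / 231 = 40.2 × 395.1039 ≈ 15883.177 mm = 15883.177/304.8 ft = 52.1102 ft.

52.11 ft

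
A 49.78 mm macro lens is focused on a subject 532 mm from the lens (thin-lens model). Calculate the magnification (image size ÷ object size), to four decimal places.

Thin lens: 1/f = 1/dₒ + 1/dᵢ → 1/dᵢ = 1/49.78 − 1/532 = 0.0182087 mm⁻¹, so dᵢ ≈ 54.9188 mm.
Magnification m = dᵢ/dₒ = 54.9188/532 ≈ 0.10323.

0.1032×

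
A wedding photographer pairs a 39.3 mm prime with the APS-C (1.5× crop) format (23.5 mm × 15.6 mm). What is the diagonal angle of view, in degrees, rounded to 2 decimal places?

39.48°

Sensor diagonal = √(23.5² + 15.6²) = √795.6100 ≈ 28.2066 mm.
Angle of view α = 2·arctan(d/2f) with d = 28.2066 mm and f = 39.3 mm.
d/2f = 0.35886; arctan(0.35886) ≈ 19.7411°, so α ≈ 39.4823°.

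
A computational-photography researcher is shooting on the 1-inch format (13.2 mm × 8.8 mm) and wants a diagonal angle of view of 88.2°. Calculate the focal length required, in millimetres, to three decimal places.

8.185 mm

Sensor diagonal = √(13.2² + 8.8²) = √251.6800 ≈ 15.8644 mm.
From α = 2·arctan(d/2f) we get f = d / (2·tan(α/2)).
With d = 15.8644 mm and α/2 = 44.1°, tan(α/2) ≈ 0.96907, so f ≈ 15.8644 / 1.93813 ≈ 8.1854 mm.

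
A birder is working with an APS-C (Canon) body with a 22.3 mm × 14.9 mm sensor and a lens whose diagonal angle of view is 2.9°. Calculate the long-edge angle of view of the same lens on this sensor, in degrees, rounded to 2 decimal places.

2.41°

Sensor diagonal = √(22.3² + 14.9²) = √719.3000 ≈ 26.8198 mm.
From the diagonal AOV: f = 26.8198 / (2·tan(1.45°)) = 26.8198 / 0.05063 ≈ 529.7695 mm.
Long-edge AOV = 2·arctan(22.3 / (2 × 529.7695)) = 2·arctan(0.02105) ≈ 2.4114°.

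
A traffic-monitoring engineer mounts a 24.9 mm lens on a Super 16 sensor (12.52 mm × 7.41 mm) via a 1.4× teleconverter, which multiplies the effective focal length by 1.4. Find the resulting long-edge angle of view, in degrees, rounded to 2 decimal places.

Effective focal length f = 24.9 × 1.4 = 34.86 mm.
α = 2·arctan(12.52 / (2 × 34.86)) = 2·arctan(0.17958) ≈ 20.3608°.

20.36°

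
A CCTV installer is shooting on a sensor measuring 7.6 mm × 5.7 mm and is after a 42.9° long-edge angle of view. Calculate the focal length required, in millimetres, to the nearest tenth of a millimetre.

9.7 mm

From α = 2·arctan(w/2f) we get f = w / (2·tan(α/2)).
With w = 7.6 mm and α/2 = 21.45°, tan(α/2) ≈ 0.39290, so f ≈ 7.6 / 0.78581 ≈ 9.6716 mm.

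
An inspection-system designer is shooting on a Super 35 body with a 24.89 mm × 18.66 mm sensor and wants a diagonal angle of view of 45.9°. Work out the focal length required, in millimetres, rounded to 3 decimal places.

36.732 mm

Sensor diagonal = √(24.89² + 18.66²) = √967.7077 ≈ 31.1080 mm.
From α = 2·arctan(d/2f) we get f = d / (2·tan(α/2)).
With d = 31.1080 mm and α/2 = 22.95°, tan(α/2) ≈ 0.42345, so f ≈ 31.1080 / 0.84689 ≈ 36.7320 mm.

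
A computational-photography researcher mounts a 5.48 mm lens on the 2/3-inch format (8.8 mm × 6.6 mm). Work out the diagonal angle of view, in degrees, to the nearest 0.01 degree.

Sensor diagonal = √(8.8² + 6.6²) = √121.0000 ≈ 11.0000 mm.
Angle of view α = 2·arctan(d/2f) with d = 11.0000 mm and f = 5.48 mm.
d/2f = 1.00365; arctan(1.00365) ≈ 45.1044°, so α ≈ 90.2087°.

90.21°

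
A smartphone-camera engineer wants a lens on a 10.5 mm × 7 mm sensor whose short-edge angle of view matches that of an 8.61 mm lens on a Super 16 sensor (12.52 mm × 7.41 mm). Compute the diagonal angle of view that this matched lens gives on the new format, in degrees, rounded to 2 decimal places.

75.61°

Equal short-edge AOV ⇒ f₂ = f₁ · 7/7.41 = 8.61 × 0.94467 ≈ 8.1336 mm.
Sensor diagonal = √(10.5² + 7²) = √159.2500 ≈ 12.6194 mm.
Diagonal AOV on the new format = 2·arctan(12.6194 / (2 × 8.1336)) = 2·arctan(0.77576) ≈ 75.6057°.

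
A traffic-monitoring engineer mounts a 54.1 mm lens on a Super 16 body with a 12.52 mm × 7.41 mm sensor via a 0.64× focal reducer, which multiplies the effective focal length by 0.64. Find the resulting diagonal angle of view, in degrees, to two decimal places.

Effective focal length f = 54.1 × 0.64 = 34.624 mm.
Sensor diagonal = √(12.52² + 7.41²) = √211.6585 ≈ 14.5485 mm.
α = 2·arctan(14.548 / (2 × 34.624)) = 2·arctan(0.21009) ≈ 23.7297°.

23.73°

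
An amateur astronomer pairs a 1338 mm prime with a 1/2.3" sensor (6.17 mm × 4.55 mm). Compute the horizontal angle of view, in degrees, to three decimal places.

0.264°

Angle of view α = 2·arctan(w/2f) with w = 6.17 mm and f = 1338 mm.
w/2f = 0.00231; arctan(0.00231) ≈ 0.1321°, so α ≈ 0.2642°.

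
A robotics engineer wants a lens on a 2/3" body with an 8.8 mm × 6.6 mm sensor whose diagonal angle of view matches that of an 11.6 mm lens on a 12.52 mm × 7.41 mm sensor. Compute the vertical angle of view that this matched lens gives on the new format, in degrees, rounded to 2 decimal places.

Sensor diagonal = √(12.52² + 7.41²) = √211.6585 ≈ 14.5485 mm.
Sensor diagonal = √(8.8² + 6.6²) = √121.0000 ≈ 11.0000 mm.
Equal diagonal AOV ⇒ f₂ = f₁ · 11.0000/14.5485 = 11.6 × 0.75609 ≈ 8.7707 mm.
Vertical AOV on the new format = 2·arctan(6.6 / (2 × 8.7707)) = 2·arctan(0.37625) ≈ 41.2380°.

41.24°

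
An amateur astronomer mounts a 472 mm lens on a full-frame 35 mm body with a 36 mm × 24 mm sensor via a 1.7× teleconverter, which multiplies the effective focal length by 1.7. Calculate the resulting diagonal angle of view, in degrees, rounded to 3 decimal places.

Effective focal length f = 472 × 1.7 = 802.4 mm.
Sensor diagonal = √(36² + 24²) = √1872.0000 ≈ 43.2666 mm.
α = 2·arctan(43.267 / (2 × 802.4)) = 2·arctan(0.02696) ≈ 3.0887°.

3.089°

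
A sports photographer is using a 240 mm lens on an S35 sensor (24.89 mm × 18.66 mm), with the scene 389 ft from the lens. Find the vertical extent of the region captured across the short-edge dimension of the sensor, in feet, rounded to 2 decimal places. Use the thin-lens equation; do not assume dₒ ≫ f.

dₒ: 389 ft × 304.8 mm/ft = 118567.20 mm.
Similar triangles through the lens centre give W/dₒ = h/dᵢ; with 1/f = 1/dₒ + 1/dᵢ this gives W = h·(dₒ − f)/f.
W = 18.66 mm × (118567 − 240) / 240 = 18.66 × 493.0300 ≈ 9199.940 mm = 9199.940/304.8 ft = 30.1835 ft.

30.18 ft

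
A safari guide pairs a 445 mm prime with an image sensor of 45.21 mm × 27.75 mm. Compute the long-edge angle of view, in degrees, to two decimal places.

5.82°

Angle of view α = 2·arctan(w/2f) with w = 45.21 mm and f = 445 mm.
w/2f = 0.05080; arctan(0.05080) ≈ 2.9080°, so α ≈ 5.8160°.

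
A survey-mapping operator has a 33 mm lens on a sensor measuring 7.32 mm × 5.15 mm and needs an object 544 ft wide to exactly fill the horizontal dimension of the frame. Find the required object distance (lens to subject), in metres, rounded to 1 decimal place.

W: 544 ft × 304.8 mm/ft = 165811.19 mm.
Magnification m = w/W = dᵢ/dₒ; combined with 1/f = 1/dₒ + 1/dᵢ this gives dₒ = f·(1 + W/w).
dₒ = 33 mm × (1 + 165811/7.32) = 33 × 22652.8026 ≈ 747542.484 mm = 747.542 m.

747.5 m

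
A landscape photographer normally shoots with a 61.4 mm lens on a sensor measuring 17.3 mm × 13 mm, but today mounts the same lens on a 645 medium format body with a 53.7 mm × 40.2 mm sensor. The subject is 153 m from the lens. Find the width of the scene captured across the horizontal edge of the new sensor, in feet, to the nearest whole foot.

The focal length stays 61.4 mm; the relevant sensor dimension is now w = 53.7 mm. Object distance dₒ = 153 m = 153000 mm.
Thin-lens field width W = w·(dₒ − f)/f = 53.7 × (153000 − 61.4)/61.4 ≈ 133759.004 mm = 133759.004/304.8 ft = 438.842 ft.

439 ft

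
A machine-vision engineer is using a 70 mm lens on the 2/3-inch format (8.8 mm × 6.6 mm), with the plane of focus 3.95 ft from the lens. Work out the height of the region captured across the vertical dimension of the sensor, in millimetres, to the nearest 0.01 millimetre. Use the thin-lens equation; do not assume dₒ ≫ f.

106.92 mm

dₒ: 3.95 ft × 304.8 mm/ft = 1203.96 mm.
Similar triangles through the lens centre give W/dₒ = h/dᵢ; with 1/f = 1/dₒ + 1/dᵢ this gives W = h·(dₒ − f)/f.
W = 6.6 mm × (1203.96 − 70) / 70 = 6.6 × 16.1994 ≈ 106.916 mm.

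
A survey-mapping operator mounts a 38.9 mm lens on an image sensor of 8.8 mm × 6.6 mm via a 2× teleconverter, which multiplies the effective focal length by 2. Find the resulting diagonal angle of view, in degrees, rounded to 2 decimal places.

Effective focal length f = 38.9 × 2 = 77.8 mm.
Sensor diagonal = √(8.8² + 6.6²) = √121.0000 ≈ 11.0000 mm.
α = 2·arctan(11.000 / (2 × 77.8)) = 2·arctan(0.07069) ≈ 8.0875°.

8.09°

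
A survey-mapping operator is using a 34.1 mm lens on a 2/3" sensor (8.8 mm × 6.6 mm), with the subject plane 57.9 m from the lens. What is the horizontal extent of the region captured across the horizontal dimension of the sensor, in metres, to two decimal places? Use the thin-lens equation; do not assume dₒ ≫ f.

14.93 m

dₒ: 57.9 m = 57900 mm.
Similar triangles through the lens centre give W/dₒ = w/dᵢ; with 1/f = 1/dₒ + 1/dᵢ this gives W = w·(dₒ − f)/f.
W = 8.8 mm × (57900 − 34.1) / 34.1 = 8.8 × 1696.9472 ≈ 14933.135 mm = 14.9331 m.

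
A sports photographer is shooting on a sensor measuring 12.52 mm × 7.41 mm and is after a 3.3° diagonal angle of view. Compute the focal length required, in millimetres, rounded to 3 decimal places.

Sensor diagonal = √(12.52² + 7.41²) = √211.6585 ≈ 14.5485 mm.
From α = 2·arctan(d/2f) we get f = d / (2·tan(α/2)).
With d = 14.5485 mm and α/2 = 1.65°, tan(α/2) ≈ 0.02881, so f ≈ 14.5485 / 0.05761 ≈ 252.5262 mm.

252.526 mm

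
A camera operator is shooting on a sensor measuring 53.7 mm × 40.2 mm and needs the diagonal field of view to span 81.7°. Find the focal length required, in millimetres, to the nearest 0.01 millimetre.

38.79 mm

Sensor diagonal = √(53.7² + 40.2²) = √4499.7300 ≈ 67.0800 mm.
From α = 2·arctan(d/2f) we get f = d / (2·tan(α/2)).
With d = 67.0800 mm and α/2 = 40.85°, tan(α/2) ≈ 0.86470, so f ≈ 67.0800 / 1.72940 ≈ 38.7880 mm.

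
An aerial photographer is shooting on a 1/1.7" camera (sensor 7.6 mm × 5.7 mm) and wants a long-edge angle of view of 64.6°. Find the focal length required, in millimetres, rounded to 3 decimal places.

From α = 2·arctan(w/2f) we get f = w / (2·tan(α/2)).
With w = 7.6 mm and α/2 = 32.3°, tan(α/2) ≈ 0.63217, so f ≈ 7.6 / 1.26435 ≈ 6.0110 mm.

6.011 mm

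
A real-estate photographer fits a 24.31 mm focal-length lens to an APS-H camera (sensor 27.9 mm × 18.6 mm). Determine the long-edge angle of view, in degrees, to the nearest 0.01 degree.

Angle of view α = 2·arctan(w/2f) with w = 27.9 mm and f = 24.31 mm.
w/2f = 0.57384; arctan(0.57384) ≈ 29.8488°, so α ≈ 59.6977°.

59.70°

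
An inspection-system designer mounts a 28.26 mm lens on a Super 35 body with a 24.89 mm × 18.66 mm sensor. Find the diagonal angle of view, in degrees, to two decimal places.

Sensor diagonal = √(24.89² + 18.66²) = √967.7077 ≈ 31.1080 mm.
Angle of view α = 2·arctan(d/2f) with d = 31.1080 mm and f = 28.26 mm.
d/2f = 0.55039; arctan(0.55039) ≈ 28.8279°, so α ≈ 57.6558°.

57.66°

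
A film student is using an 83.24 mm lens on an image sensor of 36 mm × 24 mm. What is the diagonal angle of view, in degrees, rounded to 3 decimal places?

29.137°

Sensor diagonal = √(36² + 24²) = √1872.0000 ≈ 43.2666 mm.
Angle of view α = 2·arctan(d/2f) with d = 43.2666 mm and f = 83.24 mm.
d/2f = 0.25989; arctan(0.25989) ≈ 14.5684°, so α ≈ 29.1367°.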